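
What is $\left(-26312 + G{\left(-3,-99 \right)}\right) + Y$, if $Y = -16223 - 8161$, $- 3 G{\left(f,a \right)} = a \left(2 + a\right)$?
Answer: $-53897$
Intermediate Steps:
$G{\left(f,a \right)} = - \frac{a \left(2 + a\right)}{3}$
$Y = -24384$
$\left(-26312 + G{\left(-3,-99 \right)}\right) + Y = \left(-26312 - - 33 \left(2 - 99\right)\right) - 24384 = \left(-26312 - \left(-33\right) \left(-97\right)\right) - 24384 = \left(-26312 - 3201\right) - 24384 = -29513 - 24384 = -53897$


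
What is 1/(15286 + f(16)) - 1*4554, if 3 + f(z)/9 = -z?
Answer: -68833709/15115 ≈ -4554.0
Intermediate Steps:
f(z) = -27 - 9*z (f(z) = -27 + 9*(-z) = -27 - 9*z)
1/(15286 + f(16)) - 1*4554 = 1/(15286 + (-27 - 9*16)) - 1*4554 = 1/(15286 + (-27 - 144)) - 4554 = 1/(15286 - 171) - 4554 = 1/15115 - 4554 = -68833709/15115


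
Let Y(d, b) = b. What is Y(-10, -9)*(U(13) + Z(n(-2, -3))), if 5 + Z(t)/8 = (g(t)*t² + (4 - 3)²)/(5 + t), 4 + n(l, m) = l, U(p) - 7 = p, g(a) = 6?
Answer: 15804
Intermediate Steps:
U(p) = 7 + p
n(l, m) = -4 + l
Z(t) = -40 + 8*(1 + 6*t²)/(5 + t) (Z(t) = -40 + 8*((6*t² + (4 - 3)²)/(5 + t)) = -40 + 8*((6*t² + 1²)/(5 + t)) = -40 + 8*((6*t² + 1)/(5 + t)) = -40 + 8*((1 + 6*t²)/(5 + t)) = -40 + 8*(1 + 6*t²)/(5 + t))
Y(-10, -9)*(U(13) + Z(n(-2, -3))) = -9*((7 + 13) + 8*(-24 - 5*(-4 - 2) + 6*(-4 - 2)²)/(5 + (-4 - 2))) = -9*(20 + 8*(-24 - 5*(-6) + 6*(-6)²)/(5 - 6)) = -9*(20 + 8*(-24 + 30 + 6*36)/(-1)) = -9*(20 + 8*(-1)*(-24 + 30 + 216)) = -9*(20 + 8*(-1)*222) = -9*(20 - 1776) = -9*(-1756) = 15804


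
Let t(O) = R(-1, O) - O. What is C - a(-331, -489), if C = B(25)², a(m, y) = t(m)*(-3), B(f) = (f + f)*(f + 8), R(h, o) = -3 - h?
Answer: 2723487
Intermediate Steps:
t(O) = -2 - O (t(O) = (-3 - 1*(-1)) - O = (-3 + 1) - O = -2 - O)
B(f) = 2*f*(8 + f) (B(f) = (2*f)*(8 + f) = 2*f*(8 + f))
a(m, y) = 6 + 3*m (a(m, y) = (-2 - m)*(-3) = 6 + 3*m)
C = 2722500 (C = (2*25*(8 + 25))² = (2*25*33)² = 1650² = 2722500)
C - a(-331, -489) = 2722500 - (6 + 3*(-331)) = 2722500 - (6 - 993) = 2722500 - 1*(-987) = 2722500 + 987 = 2723487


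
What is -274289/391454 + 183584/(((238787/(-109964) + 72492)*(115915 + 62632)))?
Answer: -390372987618969933479/557135579523578204338 ≈ -0.70068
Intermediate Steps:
-274289/391454 + 183584/(((238787/(-109964) + 72492)*(115915 + 62632))) = -274289*1/391454 + 183584/(((238787*(-1/109964) + 72492)*178547)) = -274289/391454 + 183584/(((-238787/109964 + 72492)*178547)) = -274289/391454 + 183584/(((7971271501/109964)*178547)) = -274289/391454 + 183584/(1423246612689047/109964) = -274289/391454 + 183584*(109964/1423246612689047) = -274289/391454 + 20187630976/1423246612689047 = -390372987618969933479/557135579523578204338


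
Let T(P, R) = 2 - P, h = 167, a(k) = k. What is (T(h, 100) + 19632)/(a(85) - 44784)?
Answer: -19467/44699 ≈ -0.43551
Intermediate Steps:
(T(h, 100) + 19632)/(a(85) - 44784) = ((2 - 1*167) + 19632)/(85 - 44784) = ((2 - 167) + 19632)/(-44699) = (-165 + 19632)*(-1/44699) = 19467*(-1/44699) = -19467/44699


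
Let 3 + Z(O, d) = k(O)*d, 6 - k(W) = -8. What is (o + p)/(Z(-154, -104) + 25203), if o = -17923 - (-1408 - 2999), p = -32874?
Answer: -23195/11872 ≈ -1.9538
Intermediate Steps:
k(W) = 14 (k(W) = 6 - 1*(-8) = 6 + 8 = 14)
Z(O, d) = -3 + 14*d
o = -13516 (o = -17923 - 1*(-4407) = -17923 + 4407 = -13516)
(o + p)/(Z(-154, -104) + 25203) = (-13516 - 32874)/((-3 + 14*(-104)) + 25203) = -46390/((-3 - 1456) + 25203) = -46390/(-1459 + 25203) = -46390/23744 = -46390*1/23744 = -23195/11872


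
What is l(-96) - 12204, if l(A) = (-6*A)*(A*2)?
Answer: -122796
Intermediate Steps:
l(A) = -12*A² (l(A) = (-6*A)*(2*A) = -12*A²)
l(-96) - 12204 = -12*(-96)² - 12204 = -12*9216 - 12204 = -110592 - 12204 = -122796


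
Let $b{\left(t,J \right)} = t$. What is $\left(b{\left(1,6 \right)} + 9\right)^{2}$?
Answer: $100$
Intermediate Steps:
$\left(b{\left(1,6 \right)} + 9\right)^{2} = \left(1 + 9\right)^{2} = 10^{2} = 100$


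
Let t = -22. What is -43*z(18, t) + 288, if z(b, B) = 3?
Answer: 159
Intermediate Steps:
-43*z(18, t) + 288 = -43*3 + 288 = -129 + 288 = 159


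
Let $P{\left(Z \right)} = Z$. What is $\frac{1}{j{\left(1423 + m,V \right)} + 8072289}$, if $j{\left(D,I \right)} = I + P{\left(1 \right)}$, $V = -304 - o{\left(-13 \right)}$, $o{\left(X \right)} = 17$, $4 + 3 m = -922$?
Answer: $\frac{1}{8071969} \approx 1.2389 \cdot 10^{-7}$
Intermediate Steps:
$m = - \frac{926}{3}$ ($m = - \frac{4}{3} + \frac{1}{3} \left(-922\right) = - \frac{4}{3} - \frac{922}{3} = - \frac{926}{3} \approx -308.67$)
$V = -321$ ($V = -304 - 17 = -321$)
$j{\left(D,I \right)} = 1 + I$ ($j{\left(D,I \right)} = I + 1 = 1 + I$)
$\frac{1}{j{\left(1423 + m,V \right)} + 8072289} = \frac{1}{\left(1 - 321\right) + 8072289} = \frac{1}{-320 + 8072289} = \frac{1}{8071969}$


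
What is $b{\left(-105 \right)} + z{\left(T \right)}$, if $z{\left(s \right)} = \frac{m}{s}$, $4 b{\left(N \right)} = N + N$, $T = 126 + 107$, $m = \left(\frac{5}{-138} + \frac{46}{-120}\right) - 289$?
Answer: $- \frac{5760083}{107180} \approx -53.742$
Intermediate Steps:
$m = - \frac{133133}{460}$ ($m = \left(5 \left(- \frac{1}{138}\right) + 46 \left(- \frac{1}{120}\right)\right) - 289 = \left(- \frac{5}{138} - \frac{23}{60}\right) - 289 = - \frac{193}{460} - 289 = - \frac{133133}{460} \approx -289.42$)
$T = 233$
$b{\left(N \right)} = \frac{N}{2}$ ($b{\left(N \right)} = \frac{N + N}{4} = \frac{2 N}{4} = \frac{N}{2}$)
$z{\left(s \right)} = - \frac{133133}{460 s}$
$b{\left(-105 \right)} + z{\left(T \right)} = \frac{1}{2} \left(-105\right) - \frac{133133}{460 \cdot 233} = - \frac{105}{2} - \frac{133133}{107180} = - \frac{5760083}{107180}$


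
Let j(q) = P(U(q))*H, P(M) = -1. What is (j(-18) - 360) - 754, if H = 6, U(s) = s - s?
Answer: -1120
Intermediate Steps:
U(s) = 0
j(q) = -6 (j(q) = -1*6 = -6)
(j(-18) - 360) - 754 = (-6 - 360) - 754 = -366 - 754 = -1120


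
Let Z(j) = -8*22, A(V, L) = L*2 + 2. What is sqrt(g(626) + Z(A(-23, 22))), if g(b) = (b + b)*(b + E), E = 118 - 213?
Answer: 14*sqrt(3391) ≈ 815.25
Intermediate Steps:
A(V, L) = 2 + 2*L (A(V, L) = 2*L + 2 = 2 + 2*L)
E = -95
Z(j) = -176
g(b) = 2*b*(-95 + b) (g(b) = (b + b)*(b - 95) = (2*b)*(-95 + b) = 2*b*(-95 + b))
sqrt(g(626) + Z(A(-23, 22))) = sqrt(2*626*(-95 + 626) - 176) = sqrt(2*626*531 - 176) = sqrt(664812 - 176) = sqrt(664636) = 14*sqrt(3391)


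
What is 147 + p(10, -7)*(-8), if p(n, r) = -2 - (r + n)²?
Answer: 235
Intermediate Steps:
p(n, r) = -2 - (n + r)²
147 + p(10, -7)*(-8) = 147 + (-2 - (10 - 7)²)*(-8) = 147 + (-2 - 1*3²)*(-8) = 147 + (-2 - 1*9)*(-8) = 147 + (-2 - 9)*(-8) = 147 - 11*(-8) = 147 + 88 = 235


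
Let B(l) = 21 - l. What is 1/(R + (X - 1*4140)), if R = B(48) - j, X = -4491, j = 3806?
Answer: -1/12464 ≈ -8.0231e-5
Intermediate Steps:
R = -3833 (R = (21 - 1*48) - 1*3806 = (21 - 48) - 3806 = -27 - 3806 = -3833)
1/(R + (X - 1*4140)) = 1/(-3833 + (-4491 - 1*4140)) = 1/(-3833 + (-4491 - 4140)) = 1/(-3833 - 8631) = 1/(-12464) = -1/12464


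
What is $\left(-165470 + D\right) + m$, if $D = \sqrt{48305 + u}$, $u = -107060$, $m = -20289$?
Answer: $-185759 + i \sqrt{58755} \approx -1.8576 \cdot 10^{5} + 242.39 i$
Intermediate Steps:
$D = i \sqrt{58755}$ ($D = \sqrt{48305 - 107060} = \sqrt{-58755} = i \sqrt{58755} \approx 242.39 i$)
$\left(-165470 + D\right) + m = \left(-165470 + i \sqrt{58755}\right) - 20289 = -185759 + i \sqrt{58755}$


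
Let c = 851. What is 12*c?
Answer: 10212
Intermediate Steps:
12*c = 12*851 = 10212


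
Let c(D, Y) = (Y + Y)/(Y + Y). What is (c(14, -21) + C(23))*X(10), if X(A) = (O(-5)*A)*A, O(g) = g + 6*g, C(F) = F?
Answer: -84000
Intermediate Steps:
c(D, Y) = 1 (c(D, Y) = (2*Y)/((2*Y)) = (2*Y)*(1/(2*Y)) = 1)
O(g) = 7*g
X(A) = -35*A² (X(A) = ((7*(-5))*A)*A = (-35*A)*A = -35*A²)
(c(14, -21) + C(23))*X(10) = (1 + 23)*(-35*10²) = 24*(-35*100) = 24*(-3500) = -84000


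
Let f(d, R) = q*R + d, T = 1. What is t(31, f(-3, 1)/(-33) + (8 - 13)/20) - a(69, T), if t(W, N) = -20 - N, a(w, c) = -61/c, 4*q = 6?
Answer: 1813/44 ≈ 41.205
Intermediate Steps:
q = 3/2 (q = (¼)*6 = 3/2 ≈ 1.5000)
f(d, R) = d + 3*R/2 (f(d, R) = 3*R/2 + d = d + 3*R/2)
t(31, f(-3, 1)/(-33) + (8 - 13)/20) - a(69, T) = (-20 - ((-3 + (3/2)*1)/(-33) + (8 - 13)/20)) - (-61)/1 = (-20 - ((-3 + 3/2)*(-1/33) - 5*1/20)) - (-61) = (-20 - (-3/2*(-1/33) - ¼)) - 1*(-61) = (-20 - (1/22 - ¼)) + 61 = (-20 - 1*(-9/44)) + 61 = (-20 + 9/44) + 61 = -871/44 + 61 = 1813/44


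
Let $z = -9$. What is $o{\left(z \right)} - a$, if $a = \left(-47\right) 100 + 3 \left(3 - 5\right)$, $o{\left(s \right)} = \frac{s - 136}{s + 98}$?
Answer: $\frac{418689}{89} \approx 4704.4$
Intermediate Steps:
$o{\left(s \right)} = \frac{-136 + s}{98 + s}$
$a = -4706$ ($a = -4700 + 3 \left(-2\right) = -4700 - 6 = -4706$)
$o{\left(z \right)} - a = \frac{-136 - 9}{98 - 9} - -4706 = \frac{1}{89} \left(-145\right) + 4706 = - \frac{145}{89} + 4706 = \frac{418689}{89}$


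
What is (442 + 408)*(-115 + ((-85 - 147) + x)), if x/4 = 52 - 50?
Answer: -288150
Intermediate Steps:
x = 8 (x = 4*(52 - 50) = 4*2 = 8)
(442 + 408)*(-115 + ((-85 - 147) + x)) = (442 + 408)*(-115 + ((-85 - 147) + 8)) = 850*(-115 + (-232 + 8)) = 850*(-115 - 224) = 850*(-339) = -288150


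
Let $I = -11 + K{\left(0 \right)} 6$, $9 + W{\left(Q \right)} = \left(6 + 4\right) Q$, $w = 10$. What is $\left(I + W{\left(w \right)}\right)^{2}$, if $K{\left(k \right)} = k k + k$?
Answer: $6400$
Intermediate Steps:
$W{\left(Q \right)} = -9 + 10 Q$ ($W{\left(Q \right)} = -9 + \left(6 + 4\right) Q = -9 + 10 Q$)
$K{\left(k \right)} = k + k^{2}$ ($K{\left(k \right)} = k^{2} + k = k + k^{2}$)
$I = -11$ ($I = -11 + 0 \left(1 + 0\right) 6 = -11 + 0 \cdot 1 \cdot 6 = -11 + 0 \cdot 6 = -11 + 0 = -11$)
$\left(I + W{\left(w \right)}\right)^{2} = \left(-11 + \left(-9 + 10 \cdot 10\right)\right)^{2} = \left(-11 + \left(-9 + 100\right)\right)^{2} = \left(-11 + 91\right)^{2} = 80^{2} = 6400$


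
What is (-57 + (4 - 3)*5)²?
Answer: 2704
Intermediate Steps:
(-57 + (4 - 3)*5)² = (-57 + 1*5)² = (-57 + 5)² = (-52)² = 2704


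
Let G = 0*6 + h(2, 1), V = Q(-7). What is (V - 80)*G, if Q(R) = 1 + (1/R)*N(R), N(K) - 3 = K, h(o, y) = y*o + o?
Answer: -2196/7 ≈ -313.71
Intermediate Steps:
h(o, y) = o + o*y (h(o, y) = o*y + o = o + o*y)
N(K) = 3 + K
Q(R) = 1 + (3 + R)/R (Q(R) = 1 + (1/R)*(3 + R) = 1 + (3 + R)/R)
V = 11/7 (V = 2 + 3/(-7) = 2 + 3*(-⅐) = 2 - 3/7 = 11/7 ≈ 1.5714)
G = 4 (G = 0*6 + 2*(1 + 1) = 0 + 2*2 = 0 + 4 = 4)
(V - 80)*G = (11/7 - 80)*4 = -549/7*4 = -2196/7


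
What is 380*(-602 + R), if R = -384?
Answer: -374680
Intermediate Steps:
380*(-602 + R) = 380*(-602 - 384) = 380*(-986) = -374680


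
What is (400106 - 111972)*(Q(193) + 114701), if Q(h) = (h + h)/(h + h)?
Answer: 33049546068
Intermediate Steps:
Q(h) = 1 (Q(h) = (2*h)/((2*h)) = (2*h)*(1/(2*h)) = 1)
(400106 - 111972)*(Q(193) + 114701) = (400106 - 111972)*(1 + 114701) = 288134*114702 = 33049546068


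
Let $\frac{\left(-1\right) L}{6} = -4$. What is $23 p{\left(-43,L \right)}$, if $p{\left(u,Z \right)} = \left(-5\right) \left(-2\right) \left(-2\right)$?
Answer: $-460$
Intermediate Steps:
$L = 24$ ($L = \left(-6\right) \left(-4\right) = 24$)
$p{\left(u,Z \right)} = -20$ ($p{\left(u,Z \right)} = 10 \left(-2\right) = -20$)
$23 p{\left(-43,L \right)} = 23 \left(-20\right) = -460$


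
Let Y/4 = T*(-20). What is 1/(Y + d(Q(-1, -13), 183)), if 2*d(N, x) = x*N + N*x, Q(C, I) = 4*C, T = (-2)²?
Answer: -1/1052 ≈ -0.00095057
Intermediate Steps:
T = 4
d(N, x) = N*x (d(N, x) = (x*N + N*x)/2 = (N*x + N*x)/2 = (2*N*x)/2 = N*x)
Y = -320 (Y = 4*(4*(-20)) = 4*(-80) = -320)
1/(Y + d(Q(-1, -13), 183)) = 1/(-320 + (4*(-1))*183) = 1/(-320 - 4*183) = 1/(-320 - 732) = 1/(-1052) = -1/1052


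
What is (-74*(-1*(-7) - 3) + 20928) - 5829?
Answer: 14803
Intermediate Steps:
(-74*(-1*(-7) - 3) + 20928) - 5829 = (-74*(7 - 3) + 20928) - 5829 = (-74*4 + 20928) - 5829 = (-296 + 20928) - 5829 = 20632 - 5829 = 14803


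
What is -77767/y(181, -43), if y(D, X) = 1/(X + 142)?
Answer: -7698933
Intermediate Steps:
y(D, X) = 1/(142 + X)
-77767/y(181, -43) = -77767/(1/(142 - 43)) = -77767/(1/99) = -77767/1/99 = -77767*99 = -7698933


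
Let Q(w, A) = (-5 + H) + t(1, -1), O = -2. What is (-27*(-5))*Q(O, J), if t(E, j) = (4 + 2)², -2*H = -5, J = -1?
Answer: 9045/2 ≈ 4522.5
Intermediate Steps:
H = 5/2 (H = -½*(-5) = 5/2 ≈ 2.5000)
t(E, j) = 36 (t(E, j) = 6² = 36)
Q(w, A) = 67/2 (Q(w, A) = (-5 + 5/2) + 36 = -5/2 + 36 = 67/2)
(-27*(-5))*Q(O, J) = -27*(-5)*(67/2) = 135*(67/2) = 9045/2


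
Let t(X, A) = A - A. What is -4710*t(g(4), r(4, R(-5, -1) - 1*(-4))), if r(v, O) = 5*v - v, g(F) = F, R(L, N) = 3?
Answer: 0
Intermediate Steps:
r(v, O) = 4*v
t(X, A) = 0
-4710*t(g(4), r(4, R(-5, -1) - 1*(-4))) = -4710*0 = 0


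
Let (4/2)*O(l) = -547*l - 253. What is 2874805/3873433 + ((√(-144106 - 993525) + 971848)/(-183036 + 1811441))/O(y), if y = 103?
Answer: 132464307030885241/178483827348536405 - I*√1137631/46078976285 ≈ 0.74216 - 2.3147e-8*I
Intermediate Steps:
O(l) = -253/2 - 547*l/2 (O(l) = (-547*l - 253)/2 = (-253 - 547*l)/2 = -253/2 - 547*l/2)
2874805/3873433 + ((√(-144106 - 993525) + 971848)/(-183036 + 1811441))/O(y) = 2874805/3873433 + ((√(-144106 - 993525) + 971848)/(-183036 + 1811441))/(-253/2 - 547/2*103) = 2874805*(1/3873433) + ((√(-1137631) + 971848)/1628405)/(-253/2 - 56341/2) = 2874805/3873433 + ((I*√1137631 + 971848)*(1/1628405))/(-28297) = 2874805/3873433 + ((971848 + I*√1137631)*(1/1628405))*(-1/28297) = 2874805/3873433 + (971848/1628405 + I*√1137631/1628405)*(-1/28297) = 2874805/3873433 + (-971848/46078976285 - I*√1137631/46078976285) = 132464307030885241/178483827348536405 - I*√1137631/46078976285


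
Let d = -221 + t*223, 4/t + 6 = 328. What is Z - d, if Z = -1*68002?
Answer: -10913187/161 ≈ -67784.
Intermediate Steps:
t = 2/161 (t = 4/(-6 + 328) = 4/322 = 4*(1/322) = 2/161 ≈ 0.012422)
d = -35135/161 (d = -221 + (2/161)*223 = -221 + 446/161 = -35135/161 ≈ -218.23)
Z = -68002
Z - d = -68002 - 1*(-35135/161) = -68002 + 35135/161 = -10913187/161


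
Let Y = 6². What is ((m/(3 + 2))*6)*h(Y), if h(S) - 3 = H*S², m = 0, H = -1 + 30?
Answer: 0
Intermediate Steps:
Y = 36
H = 29
h(S) = 3 + 29*S²
((m/(3 + 2))*6)*h(Y) = ((0/(3 + 2))*6)*(3 + 29*36²) = ((0/5)*6)*(3 + 29*1296) = (((⅕)*0)*6)*(3 + 37584) = (0*6)*37587 = 0*37587 = 0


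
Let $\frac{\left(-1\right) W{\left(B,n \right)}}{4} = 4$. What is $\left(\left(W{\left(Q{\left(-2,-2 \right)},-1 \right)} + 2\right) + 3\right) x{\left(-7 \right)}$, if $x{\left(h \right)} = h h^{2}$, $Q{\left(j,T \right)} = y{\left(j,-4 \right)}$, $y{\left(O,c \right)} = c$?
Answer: $3773$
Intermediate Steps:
$Q{\left(j,T \right)} = -4$
$W{\left(B,n \right)} = -16$ ($W{\left(B,n \right)} = \left(-4\right) 4 = -16$)
$x{\left(h \right)} = h^{3}$
$\left(\left(W{\left(Q{\left(-2,-2 \right)},-1 \right)} + 2\right) + 3\right) x{\left(-7 \right)} = \left(\left(-16 + 2\right) + 3\right) \left(-7\right)^{3} = \left(-14 + 3\right) \left(-343\right) = \left(-11\right) \left(-343\right) = 3773$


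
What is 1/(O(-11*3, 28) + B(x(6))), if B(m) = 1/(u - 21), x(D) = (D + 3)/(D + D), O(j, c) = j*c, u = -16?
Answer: -37/34189 ≈ -0.0010822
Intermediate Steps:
O(j, c) = c*j
x(D) = (3 + D)/(2*D) (x(D) = (3 + D)/((2*D)) = (3 + D)*(1/(2*D)) = (3 + D)/(2*D))
B(m) = -1/37 (B(m) = 1/(-16 - 21) = 1/(-37) = -1/37)
1/(O(-11*3, 28) + B(x(6))) = 1/(28*(-11*3) - 1/37) = 1/(28*(-33) - 1/37) = 1/(-924 - 1/37) = 1/(-34189/37) = -37/34189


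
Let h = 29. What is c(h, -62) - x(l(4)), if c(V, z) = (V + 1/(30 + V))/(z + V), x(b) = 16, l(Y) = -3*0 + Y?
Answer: -32864/1947 ≈ -16.879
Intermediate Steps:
l(Y) = Y (l(Y) = 0 + Y = Y)
c(V, z) = (V + 1/(30 + V))/(V + z)
c(h, -62) - x(l(4)) = (1 + 29² + 30*29)/(29² + 30*29 + 30*(-62) + 29*(-62)) - 1*16 = (1 + 841 + 870)/(841 + 870 - 1860 - 1798) - 16 = 1712/(-1947) - 16 = -1/1947*1712 - 16 = -1712/1947 - 16 = -32864/1947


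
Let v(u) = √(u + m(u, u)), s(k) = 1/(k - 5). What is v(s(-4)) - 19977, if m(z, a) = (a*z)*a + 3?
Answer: -19977 + √2105/27 ≈ -19975.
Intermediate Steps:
m(z, a) = 3 + z*a² (m(z, a) = z*a² + 3 = 3 + z*a²)
s(k) = 1/(-5 + k)
v(u) = √(3 + u + u³) (v(u) = √(u + (3 + u*u²)) = √(u + (3 + u³)) = √(3 + u + u³))
v(s(-4)) - 19977 = √(3 + 1/(-5 - 4) + (1/(-5 - 4))³) - 19977 = √(3 + 1/(-9) + (1/(-9))³) - 19977 = √(3 - ⅑ + (-⅑)³) - 19977 = √(3 - ⅑ - 1/729) - 19977 = √(2105/729) - 19977 = √2105/27 - 19977 = -19977 + √2105/27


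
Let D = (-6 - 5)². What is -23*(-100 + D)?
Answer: -483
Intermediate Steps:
D = 121 (D = (-11)² = 121)
-23*(-100 + D) = -23*(-100 + 121) = -23*21 = -483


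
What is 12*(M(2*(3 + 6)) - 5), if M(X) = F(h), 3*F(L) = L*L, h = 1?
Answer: -56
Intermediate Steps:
F(L) = L**2/3 (F(L) = (L*L)/3 = L**2/3)
M(X) = 1/3 (M(X) = (1/3)*1**2 = (1/3)*1 = 1/3)
12*(M(2*(3 + 6)) - 5) = 12*(1/3 - 5) = 12*(-14/3) = -56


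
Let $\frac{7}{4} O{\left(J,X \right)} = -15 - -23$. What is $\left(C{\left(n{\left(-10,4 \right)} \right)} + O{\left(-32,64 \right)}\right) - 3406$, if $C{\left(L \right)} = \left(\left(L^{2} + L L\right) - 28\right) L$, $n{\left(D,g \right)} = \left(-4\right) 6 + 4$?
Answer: $- \frac{131890}{7} \approx -18841.0$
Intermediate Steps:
$O{\left(J,X \right)} = \frac{32}{7}$ ($O{\left(J,X \right)} = \frac{4 \left(-15 - -23\right)}{7} = \frac{4 \left(-15 + 23\right)}{7} = \frac{4}{7} \cdot 8 = \frac{32}{7}$)
$n{\left(D,g \right)} = -20$ ($n{\left(D,g \right)} = -24 + 4 = -20$)
$C{\left(L \right)} = L \left(-28 + 2 L^{2}\right)$ ($C{\left(L \right)} = \left(\left(L^{2} + L^{2}\right) - 28\right) L = \left(2 L^{2} - 28\right) L = \left(-28 + 2 L^{2}\right) L = L \left(-28 + 2 L^{2}\right)$)
$\left(C{\left(n{\left(-10,4 \right)} \right)} + O{\left(-32,64 \right)}\right) - 3406 = \left(2 \left(-20\right) \left(-14 + \left(-20\right)^{2}\right) + \frac{32}{7}\right) - 3406 = \left(2 \left(-20\right) \left(-14 + 400\right) + \frac{32}{7}\right) - 3406 = \left(2 \left(-20\right) 386 + \frac{32}{7}\right) - 3406 = \left(-15440 + \frac{32}{7}\right) - 3406 = - \frac{108048}{7} - 3406 = - \frac{131890}{7}$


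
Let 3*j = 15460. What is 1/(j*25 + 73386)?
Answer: 3/606658 ≈ 4.9451e-6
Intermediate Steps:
j = 15460/3 (j = (⅓)*15460 = 15460/3 ≈ 5153.3)
1/(j*25 + 73386) = 1/((15460/3)*25 + 73386) = 1/(386500/3 + 73386) = 1/(606658/3) = 3/606658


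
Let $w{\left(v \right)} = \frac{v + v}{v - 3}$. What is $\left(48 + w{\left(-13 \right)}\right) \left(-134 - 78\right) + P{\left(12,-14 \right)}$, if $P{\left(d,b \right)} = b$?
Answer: $- \frac{21069}{2} \approx -10535.0$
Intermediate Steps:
$w{\left(v \right)} = \frac{2 v}{-3 + v}$
$\left(48 + w{\left(-13 \right)}\right) \left(-134 - 78\right) + P{\left(12,-14 \right)} = \left(48 + 2 \left(-13\right) \frac{1}{-3 - 13}\right) \left(-134 - 78\right) - 14 = \left(48 + 2 \left(-13\right) \frac{1}{-16}\right) \left(-212\right) - 14 = \left(48 + 2 \left(-13\right) \left(- \frac{1}{16}\right)\right) \left(-212\right) - 14 = \left(48 + \frac{13}{8}\right) \left(-212\right) - 14 = \frac{397}{8} \left(-212\right) - 14 = - \frac{21041}{2} - 14 = - \frac{21069}{2}$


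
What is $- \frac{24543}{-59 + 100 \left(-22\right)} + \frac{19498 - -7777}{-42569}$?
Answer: $\frac{109239638}{10684819} \approx 10.224$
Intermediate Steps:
$- \frac{24543}{-59 + 100 \left(-22\right)} + \frac{19498 - -7777}{-42569} = - \frac{24543}{-59 - 2200} + \left(19498 + 7777\right) \left(- \frac{1}{42569}\right) = - \frac{24543}{-2259} + 27275 \left(- \frac{1}{42569}\right) = \left(-24543\right) \left(- \frac{1}{2259}\right) - \frac{27275}{42569} = \frac{2727}{251} - \frac{27275}{42569} = \frac{109239638}{10684819}$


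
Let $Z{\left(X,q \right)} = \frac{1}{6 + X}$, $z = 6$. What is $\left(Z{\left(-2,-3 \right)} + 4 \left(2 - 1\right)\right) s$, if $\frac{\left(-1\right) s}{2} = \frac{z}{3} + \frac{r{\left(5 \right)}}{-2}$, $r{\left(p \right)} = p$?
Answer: $\frac{17}{4} \approx 4.25$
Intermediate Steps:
$s = 1$ ($s = - 2 \left(\frac{6}{3} + \frac{5}{-2}\right) = - 2 \left(6 \cdot \frac{1}{3} + 5 \left(- \frac{1}{2}\right)\right) = - 2 \left(2 - \frac{5}{2}\right) = \left(-2\right) \left(- \frac{1}{2}\right) = 1$)
$\left(Z{\left(-2,-3 \right)} + 4 \left(2 - 1\right)\right) s = \left(\frac{1}{6 - 2} + 4 \left(2 - 1\right)\right) 1 = \left(\frac{1}{4} + 4 \cdot 1\right) 1 = \left(\frac{1}{4} + 4\right) 1 = \frac{17}{4} \cdot 1 = \frac{17}{4}$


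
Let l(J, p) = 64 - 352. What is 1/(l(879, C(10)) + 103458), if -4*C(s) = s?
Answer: 1/103170 ≈ 9.6927e-6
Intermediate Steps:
C(s) = -s/4
l(J, p) = -288
1/(l(879, C(10)) + 103458) = 1/(-288 + 103458) = 1/103170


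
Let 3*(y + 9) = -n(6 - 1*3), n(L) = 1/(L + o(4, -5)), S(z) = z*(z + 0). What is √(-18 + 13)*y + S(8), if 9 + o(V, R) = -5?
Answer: 64 - 296*I*√5/33 ≈ 64.0 - 20.057*I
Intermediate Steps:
o(V, R) = -14 (o(V, R) = -9 - 5 = -14)
S(z) = z² (S(z) = z*z = z²)
n(L) = 1/(-14 + L) (n(L) = 1/(L - 14) = 1/(-14 + L))
y = -296/33 (y = -9 + (-1/(-14 + (6 - 1*3)))/3 = -9 + (-1/(-14 + (6 - 3)))/3 = -9 + (-1/(-14 + 3))/3 = -9 + (-1/(-11))/3 = -9 + (-1*(-1/11))/3 = -9 + (⅓)*(1/11) = -9 + 1/33 = -296/33 ≈ -8.9697)
√(-18 + 13)*y + S(8) = √(-18 + 13)*(-296/33) + 8² = √(-5)*(-296/33) + 64 = (I*√5)*(-296/33) + 64 = -296*I*√5/33 + 64 = 64 - 296*I*√5/33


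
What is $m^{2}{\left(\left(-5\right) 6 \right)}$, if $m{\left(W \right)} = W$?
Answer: $900$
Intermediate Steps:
$m^{2}{\left(\left(-5\right) 6 \right)} = \left(\left(-5\right) 6\right)^{2} = \left(-30\right)^{2} = 900$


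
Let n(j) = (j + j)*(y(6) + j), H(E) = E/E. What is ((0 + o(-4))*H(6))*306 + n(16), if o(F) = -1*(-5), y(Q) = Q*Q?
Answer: 3194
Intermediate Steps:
y(Q) = Q²
H(E) = 1
o(F) = 5
n(j) = 2*j*(36 + j) (n(j) = (j + j)*(6² + j) = (2*j)*(36 + j) = 2*j*(36 + j))
((0 + o(-4))*H(6))*306 + n(16) = ((0 + 5)*1)*306 + 2*16*(36 + 16) = (5*1)*306 + 2*16*52 = 5*306 + 1664 = 1530 + 1664 = 3194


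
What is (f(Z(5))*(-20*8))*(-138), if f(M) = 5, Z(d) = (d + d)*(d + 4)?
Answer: 110400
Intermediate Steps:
Z(d) = 2*d*(4 + d) (Z(d) = (2*d)*(4 + d) = 2*d*(4 + d))
(f(Z(5))*(-20*8))*(-138) = (5*(-20*8))*(-138) = (5*(-160))*(-138) = -800*(-138) = 110400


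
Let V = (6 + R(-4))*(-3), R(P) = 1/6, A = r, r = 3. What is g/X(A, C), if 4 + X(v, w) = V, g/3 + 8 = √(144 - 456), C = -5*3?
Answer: 16/15 - 4*I*√78/15 ≈ 1.0667 - 2.3551*I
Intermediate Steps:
C = -15
A = 3
g = -24 + 6*I*√78 (g = -24 + 3*√(144 - 456) = -24 + 3*√(-312) = -24 + 3*(2*I*√78) = -24 + 6*I*√78 ≈ -24.0 + 52.991*I)
R(P) = ⅙
V = -37/2 (V = (6 + ⅙)*(-3) = (37/6)*(-3) = -37/2 ≈ -18.500)
X(v, w) = -45/2 (X(v, w) = -4 - 37/2 = -45/2)
g/X(A, C) = (-24 + 6*I*√78)/(-45/2) = (-24 + 6*I*√78)*(-2/45) = 16/15 - 4*I*√78/15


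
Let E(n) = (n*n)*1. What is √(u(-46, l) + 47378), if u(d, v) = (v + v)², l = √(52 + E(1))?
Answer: √47590 ≈ 218.15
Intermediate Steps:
E(n) = n² (E(n) = n²*1 = n²)
l = √53 (l = √(52 + 1²) = √(52 + 1) = √53 ≈ 7.2801)
u(d, v) = 4*v² (u(d, v) = (2*v)² = 4*v²)
√(u(-46, l) + 47378) = √(4*(√53)² + 47378) = √(4*53 + 47378) = √(212 + 47378) = √47590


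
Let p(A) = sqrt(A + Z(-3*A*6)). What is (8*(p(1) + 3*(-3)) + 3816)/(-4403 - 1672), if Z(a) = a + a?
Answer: -416/675 - 8*I*sqrt(35)/6075 ≈ -0.6163 - 0.0077907*I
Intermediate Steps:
Z(a) = 2*a
p(A) = sqrt(35)*sqrt(-A) (p(A) = sqrt(A + 2*(-3*A*6)) = sqrt(A + 2*(-18*A)) = sqrt(A - 36*A) = sqrt(-35*A) = sqrt(35)*sqrt(-A))
(8*(p(1) + 3*(-3)) + 3816)/(-4403 - 1672) = (8*(sqrt(35)*sqrt(-1*1) + 3*(-3)) + 3816)/(-4403 - 1672) = (8*(sqrt(35)*sqrt(-1) - 9) + 3816)/(-6075) = (8*(sqrt(35)*I - 9) + 3816)*(-1/6075) = (8*(I*sqrt(35) - 9) + 3816)*(-1/6075) = (8*(-9 + I*sqrt(35)) + 3816)*(-1/6075) = ((-72 + 8*I*sqrt(35)) + 3816)*(-1/6075) = (3744 + 8*I*sqrt(35))*(-1/6075) = -416/675 - 8*I*sqrt(35)/6075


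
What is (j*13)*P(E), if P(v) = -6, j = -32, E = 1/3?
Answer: 2496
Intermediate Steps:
E = 1/3 ≈ 0.33333
(j*13)*P(E) = -32*13*(-6) = -416*(-6) = 2496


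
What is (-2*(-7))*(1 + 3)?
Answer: 56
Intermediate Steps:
(-2*(-7))*(1 + 3) = 14*4 = 56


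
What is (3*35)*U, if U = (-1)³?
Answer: -105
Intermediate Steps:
U = -1
(3*35)*U = (3*35)*(-1) = 105*(-1) = -105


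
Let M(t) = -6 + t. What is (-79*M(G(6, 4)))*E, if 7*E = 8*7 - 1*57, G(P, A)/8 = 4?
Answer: 2054/7 ≈ 293.43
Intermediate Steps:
G(P, A) = 32 (G(P, A) = 8*4 = 32)
E = -⅐ (E = (8*7 - 1*57)/7 = (56 - 57)/7 = (⅐)*(-1) = -⅐ ≈ -0.14286)
(-79*M(G(6, 4)))*E = -79*(-6 + 32)*(-⅐) = -79*26*(-⅐) = -2054*(-⅐) = 2054/7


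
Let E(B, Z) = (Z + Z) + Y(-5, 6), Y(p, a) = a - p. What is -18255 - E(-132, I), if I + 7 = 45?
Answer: -18342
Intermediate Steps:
I = 38 (I = -7 + 45 = 38)
E(B, Z) = 11 + 2*Z (E(B, Z) = (Z + Z) + (6 - 1*(-5)) = 2*Z + (6 + 5) = 2*Z + 11 = 11 + 2*Z)
-18255 - E(-132, I) = -18255 - (11 + 2*38) = -18255 - (11 + 76) = -18255 - 1*87 = -18255 - 87 = -18342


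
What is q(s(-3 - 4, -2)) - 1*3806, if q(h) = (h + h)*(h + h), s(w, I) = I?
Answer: -3790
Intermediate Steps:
q(h) = 4*h² (q(h) = (2*h)*(2*h) = 4*h²)
q(s(-3 - 4, -2)) - 1*3806 = 4*(-2)² - 1*3806 = 4*4 - 3806 = 16 - 3806 = -3790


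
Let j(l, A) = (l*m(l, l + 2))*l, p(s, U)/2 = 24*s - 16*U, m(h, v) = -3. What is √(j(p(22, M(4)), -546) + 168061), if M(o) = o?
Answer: I*√2415491 ≈ 1554.2*I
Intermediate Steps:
p(s, U) = -32*U + 48*s (p(s, U) = 2*(24*s - 16*U) = 2*(-16*U + 24*s) = -32*U + 48*s)
j(l, A) = -3*l² (j(l, A) = (l*(-3))*l = (-3*l)*l = -3*l²)
√(j(p(22, M(4)), -546) + 168061) = √(-3*(-32*4 + 48*22)² + 168061) = √(-3*(-128 + 1056)² + 168061) = √(-3*928² + 168061) = √(-3*861184 + 168061) = √(-2583552 + 168061) = √(-2415491) = I*√2415491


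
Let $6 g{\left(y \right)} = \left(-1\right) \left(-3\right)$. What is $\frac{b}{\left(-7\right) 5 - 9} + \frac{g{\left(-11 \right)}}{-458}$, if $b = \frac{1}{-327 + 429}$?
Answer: $- \frac{1351}{1027752} \approx -0.0013145$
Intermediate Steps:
$g{\left(y \right)} = \frac{1}{2}$ ($g{\left(y \right)} = \frac{\left(-1\right) \left(-3\right)}{6} = \frac{1}{6} \cdot 3 = \frac{1}{2}$)
$b = \frac{1}{102} \approx 0.0098039$
$\frac{b}{\left(-7\right) 5 - 9} + \frac{g{\left(-11 \right)}}{-458} = \frac{1}{102 \left(\left(-7\right) 5 - 9\right)} + \frac{1}{2 \left(-458\right)} = \frac{1}{102 \left(-35 - 9\right)} + \frac{1}{2} \left(- \frac{1}{458}\right) = \frac{1}{102 \left(-44\right)} - \frac{1}{916} = \frac{1}{102} \left(- \frac{1}{44}\right) - \frac{1}{916} = - \frac{1}{4488} - \frac{1}{916} = - \frac{1351}{1027752}$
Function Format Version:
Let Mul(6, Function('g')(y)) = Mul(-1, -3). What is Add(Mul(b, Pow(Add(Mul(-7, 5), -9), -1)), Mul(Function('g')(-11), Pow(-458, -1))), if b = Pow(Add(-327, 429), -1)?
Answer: Rational(-1351, 1027752) ≈ -0.0013145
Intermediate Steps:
Function('g')(y) = Rational(1, 2) (Function('g')(y) = Mul(Rational(1, 6), Mul(-1, -3)) = Mul(Rational(1, 6), 3) = Rational(1, 2))
b = Rational(1, 102) (b = Pow(102, -1) = Rational(1, 102) ≈ 0.0098039)
Add(Mul(b, Pow(Add(Mul(-7, 5), -9), -1)), Mul(Function('g')(-11), Pow(-458, -1))) = Add(Mul(Rational(1, 102), Pow(Add(Mul(-7, 5), -9), -1)), Mul(Rational(1, 2), Pow(-458, -1))) = Add(Mul(Rational(1, 102), Pow(Add(-35, -9), -1)), Mul(Rational(1, 2), Rational(-1, 458))) = Add(Mul(Rational(1, 102), Pow(-44, -1)), Rational(-1, 916)) = Add(Mul(Rational(1, 102), Rational(-1, 44)), Rational(-1, 916)) = Add(Rational(-1, 4488), Rational(-1, 916)) = Rational(-1351, 1027752)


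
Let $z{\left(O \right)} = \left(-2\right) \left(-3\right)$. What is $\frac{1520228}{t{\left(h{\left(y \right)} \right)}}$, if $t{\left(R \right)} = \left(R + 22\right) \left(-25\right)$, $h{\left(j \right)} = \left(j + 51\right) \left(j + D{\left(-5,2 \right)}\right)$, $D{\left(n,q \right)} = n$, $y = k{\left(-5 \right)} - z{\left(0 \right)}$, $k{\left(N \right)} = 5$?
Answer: $\frac{760114}{3475} \approx 218.74$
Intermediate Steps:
$z{\left(O \right)} = 6$
$y = -1$ ($y = 5 - 6 = -1$)
$h{\left(j \right)} = \left(-5 + j\right) \left(51 + j\right)$ ($h{\left(j \right)} = \left(j + 51\right) \left(j - 5\right) = \left(51 + j\right) \left(-5 + j\right) = \left(-5 + j\right) \left(51 + j\right)$)
$t{\left(R \right)} = -550 - 25 R$ ($t{\left(R \right)} = \left(22 + R\right) \left(-25\right) = -550 - 25 R$)
$\frac{1520228}{t{\left(h{\left(y \right)} \right)}} = \frac{1520228}{-550 - 25 \left(-255 + \left(-1\right)^{2} + 46 \left(-1\right)\right)} = \frac{1520228}{-550 - 25 \left(-255 + 1 - 46\right)} = \frac{1520228}{-550 - -7500} = \frac{1520228}{-550 + 7500} = \frac{1520228}{6950} = 1520228 \cdot \frac{1}{6950} = \frac{760114}{3475}$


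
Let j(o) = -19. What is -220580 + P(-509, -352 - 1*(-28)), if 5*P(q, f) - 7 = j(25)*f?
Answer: -1096737/5 ≈ -2.1935e+5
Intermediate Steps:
P(q, f) = 7/5 - 19*f/5 (P(q, f) = 7/5 + (-19*f)/5 = 7/5 - 19*f/5)
-220580 + P(-509, -352 - 1*(-28)) = -220580 + (7/5 - 19*(-352 - 1*(-28))/5) = -220580 + (7/5 - 19*(-352 + 28)/5) = -220580 + (7/5 - 19/5*(-324)) = -220580 + (7/5 + 6156/5) = -220580 + 6163/5 = -1096737/5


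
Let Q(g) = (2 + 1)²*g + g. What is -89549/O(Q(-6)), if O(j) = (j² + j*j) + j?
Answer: -89549/7140 ≈ -12.542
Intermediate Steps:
Q(g) = 10*g (Q(g) = 3²*g + g = 9*g + g = 10*g)
O(j) = j + 2*j² (O(j) = (j² + j²) + j = 2*j² + j = j + 2*j²)
-89549/O(Q(-6)) = -89549*(-1/(60*(1 + 2*(10*(-6))))) = -89549*(-1/(60*(1 + 2*(-60)))) = -89549*(-1/(60*(1 - 120))) = -89549/((-60*(-119))) = -89549/7140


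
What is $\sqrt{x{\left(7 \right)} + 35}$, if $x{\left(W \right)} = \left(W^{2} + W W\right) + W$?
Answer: $2 \sqrt{35} \approx 11.832$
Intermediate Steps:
$x{\left(W \right)} = W + 2 W^{2}$ ($x{\left(W \right)} = \left(W^{2} + W^{2}\right) + W = 2 W^{2} + W = W + 2 W^{2}$)
$\sqrt{x{\left(7 \right)} + 35} = \sqrt{7 \left(1 + 2 \cdot 7\right) + 35} = \sqrt{7 \left(1 + 14\right) + 35} = \sqrt{7 \cdot 15 + 35} = \sqrt{105 + 35} = \sqrt{140} = 2 \sqrt{35}$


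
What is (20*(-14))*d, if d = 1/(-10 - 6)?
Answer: 35/2 ≈ 17.500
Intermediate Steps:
d = -1/16 (d = 1/(-16) = -1/16 ≈ -0.062500)
(20*(-14))*d = (20*(-14))*(-1/16) = -280*(-1/16) = 35/2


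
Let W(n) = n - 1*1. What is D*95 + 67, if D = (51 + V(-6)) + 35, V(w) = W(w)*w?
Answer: 12227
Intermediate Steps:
W(n) = -1 + n (W(n) = n - 1 = -1 + n)
V(w) = w*(-1 + w) (V(w) = (-1 + w)*w = w*(-1 + w))
D = 128 (D = (51 - 6*(-1 - 6)) + 35 = (51 - 6*(-7)) + 35 = (51 + 42) + 35 = 93 + 35 = 128)
D*95 + 67 = 128*95 + 67 = 12160 + 67 = 12227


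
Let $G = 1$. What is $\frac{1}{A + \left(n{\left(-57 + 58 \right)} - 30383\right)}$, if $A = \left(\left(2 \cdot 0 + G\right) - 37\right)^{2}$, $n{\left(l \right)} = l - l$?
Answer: $- \frac{1}{29087} \approx -3.438 \cdot 10^{-5}$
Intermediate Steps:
$n{\left(l \right)} = 0$
$A = 1296$ ($A = \left(\left(2 \cdot 0 + 1\right) - 37\right)^{2} = \left(\left(0 + 1\right) - 37\right)^{2} = \left(1 - 37\right)^{2} = \left(-36\right)^{2} = 1296$)
$\frac{1}{A + \left(n{\left(-57 + 58 \right)} - 30383\right)} = \frac{1}{1296 + \left(0 - 30383\right)} = \frac{1}{1296 - 30383} = \frac{1}{-29087} = - \frac{1}{29087}$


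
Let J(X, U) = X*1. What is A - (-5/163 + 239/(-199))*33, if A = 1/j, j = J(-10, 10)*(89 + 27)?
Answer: 1529330123/37626920 ≈ 40.645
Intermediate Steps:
J(X, U) = X
j = -1160 (j = -10*(89 + 27) = -10*116 = -1160)
A = -1/1160 (A = 1/(-1160) = -1/1160 ≈ -0.00086207)
A - (-5/163 + 239/(-199))*33 = -1/1160 - (-5/163 + 239/(-199))*33 = -1/1160 - (-5*1/163 + 239*(-1/199))*33 = -1/1160 - (-5/163 - 239/199)*33 = -1/1160 - (-39952)*33/32437 = -1/1160 - 1*(-1318416/32437) = -1/1160 + 1318416/32437 = 1529330123/37626920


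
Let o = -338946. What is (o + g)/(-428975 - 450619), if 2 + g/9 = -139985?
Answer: 532943/293198 ≈ 1.8177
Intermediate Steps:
g = -1259883 (g = -18 + 9*(-139985) = -18 - 1259865 = -1259883)
(o + g)/(-428975 - 450619) = (-338946 - 1259883)/(-428975 - 450619) = -1598829/(-879594) = -1598829*(-1/879594) = 532943/293198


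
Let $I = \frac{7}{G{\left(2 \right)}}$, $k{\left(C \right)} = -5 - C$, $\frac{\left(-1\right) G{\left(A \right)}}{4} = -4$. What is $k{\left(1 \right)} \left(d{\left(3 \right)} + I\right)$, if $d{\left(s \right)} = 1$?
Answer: $- \frac{69}{8} \approx -8.625$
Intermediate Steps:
$G{\left(A \right)} = 16$ ($G{\left(A \right)} = \left(-4\right) \left(-4\right) = 16$)
$I = \frac{7}{16} \approx 0.4375$
$k{\left(1 \right)} \left(d{\left(3 \right)} + I\right) = \left(-5 - 1\right) \left(1 + \frac{7}{16}\right) = \left(-5 - 1\right) \frac{23}{16} = \left(-6\right) \frac{23}{16} = - \frac{69}{8}$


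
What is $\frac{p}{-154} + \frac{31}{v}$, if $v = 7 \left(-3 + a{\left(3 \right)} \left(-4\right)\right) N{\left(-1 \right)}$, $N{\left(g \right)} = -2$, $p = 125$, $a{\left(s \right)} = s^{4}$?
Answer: $- \frac{20267}{25179} \approx -0.80492$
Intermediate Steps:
$v = 4578$ ($v = 7 \left(-3 + 3^{4} \left(-4\right)\right) \left(-2\right) = 7 \left(-3 + 81 \left(-4\right)\right) \left(-2\right) = 7 \left(-3 - 324\right) \left(-2\right) = 7 \left(-327\right) \left(-2\right) = \left(-2289\right) \left(-2\right) = 4578$)
$\frac{p}{-154} + \frac{31}{v} = \frac{125}{-154} + \frac{31}{4578} = 125 \left(- \frac{1}{154}\right) + 31 \cdot \frac{1}{4578} = - \frac{125}{154} + \frac{31}{4578} = - \frac{20267}{25179}$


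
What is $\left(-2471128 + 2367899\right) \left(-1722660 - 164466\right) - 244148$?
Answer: $194805885706$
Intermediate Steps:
$\left(-2471128 + 2367899\right) \left(-1722660 - 164466\right) - 244148 = \left(-103229\right) \left(-1887126\right) - 244148 = 194806129854 - 244148 = 194805885706$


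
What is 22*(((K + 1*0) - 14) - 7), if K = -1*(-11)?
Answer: -220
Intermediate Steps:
K = 11
22*(((K + 1*0) - 14) - 7) = 22*(((11 + 1*0) - 14) - 7) = 22*(((11 + 0) - 14) - 7) = 22*((11 - 14) - 7) = 22*(-3 - 7) = 22*(-10) = -220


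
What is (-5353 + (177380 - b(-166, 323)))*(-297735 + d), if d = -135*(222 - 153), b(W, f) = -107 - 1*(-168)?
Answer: -52802160300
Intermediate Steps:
b(W, f) = 61 (b(W, f) = -107 + 168 = 61)
d = -9315 (d = -135*69 = -9315)
(-5353 + (177380 - b(-166, 323)))*(-297735 + d) = (-5353 + (177380 - 1*61))*(-297735 - 9315) = (-5353 + (177380 - 61))*(-307050) = (-5353 + 177319)*(-307050) = 171966*(-307050) = -52802160300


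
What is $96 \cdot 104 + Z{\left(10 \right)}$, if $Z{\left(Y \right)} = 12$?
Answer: $9996$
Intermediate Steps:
$96 \cdot 104 + Z{\left(10 \right)} = 96 \cdot 104 + 12 = 9984 + 12 = 9996$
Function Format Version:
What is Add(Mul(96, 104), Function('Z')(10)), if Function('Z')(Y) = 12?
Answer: 9996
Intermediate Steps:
Add(Mul(96, 104), Function('Z')(10)) = Add(Mul(96, 104), 12) = Add(9984, 12) = 9996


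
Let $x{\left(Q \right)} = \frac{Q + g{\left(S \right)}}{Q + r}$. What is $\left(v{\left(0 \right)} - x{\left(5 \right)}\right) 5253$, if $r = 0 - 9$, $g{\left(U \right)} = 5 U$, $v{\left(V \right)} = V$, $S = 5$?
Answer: $\frac{78795}{2} \approx 39398.0$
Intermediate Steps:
$r = -9$ ($r = 0 - 9 = -9$)
$x{\left(Q \right)} = \frac{25 + Q}{-9 + Q}$ ($x{\left(Q \right)} = \frac{Q + 5 \cdot 5}{Q - 9} = \frac{Q + 25}{-9 + Q} = \frac{25 + Q}{-9 + Q}$)
$\left(v{\left(0 \right)} - x{\left(5 \right)}\right) 5253 = \left(0 - \frac{25 + 5}{-9 + 5}\right) 5253 = \left(0 - \frac{1}{-4} \cdot 30\right) 5253 = \left(0 - \left(- \frac{1}{4}\right) 30\right) 5253 = \left(0 - - \frac{15}{2}\right) 5253 = \left(0 + \frac{15}{2}\right) 5253 = \frac{15}{2} \cdot 5253 = \frac{78795}{2}$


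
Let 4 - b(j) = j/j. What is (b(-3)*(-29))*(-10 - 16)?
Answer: 2262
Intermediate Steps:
b(j) = 3 (b(j) = 4 - j/j = 4 - 1*1 = 4 - 1 = 3)
(b(-3)*(-29))*(-10 - 16) = (3*(-29))*(-10 - 16) = -87*(-26) = 2262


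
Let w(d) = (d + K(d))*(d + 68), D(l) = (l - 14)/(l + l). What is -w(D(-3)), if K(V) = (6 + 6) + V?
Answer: -22525/18 ≈ -1251.4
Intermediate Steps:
K(V) = 12 + V
D(l) = (-14 + l)/(2*l) (D(l) = (-14 + l)/((2*l)) = (-14 + l)*(1/(2*l)) = (-14 + l)/(2*l))
w(d) = (12 + 2*d)*(68 + d) (w(d) = (d + (12 + d))*(d + 68) = (12 + 2*d)*(68 + d))
-w(D(-3)) = -(816 + 2*((1/2)*(-14 - 3)/(-3))**2 + 148*((1/2)*(-14 - 3)/(-3))) = -(816 + 2*((1/2)*(-1/3)*(-17))**2 + 148*((1/2)*(-1/3)*(-17))) = -(816 + 2*(17/6)**2 + 148*(17/6)) = -(816 + 2*(289/36) + 1258/3) = -(816 + 289/18 + 1258/3) = -1*22525/18 = -22525/18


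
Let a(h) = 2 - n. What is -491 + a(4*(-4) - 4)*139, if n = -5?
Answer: 482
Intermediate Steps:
a(h) = 7 (a(h) = 2 - 1*(-5) = 2 + 5 = 7)
-491 + a(4*(-4) - 4)*139 = -491 + 7*139 = -491 + 973 = 482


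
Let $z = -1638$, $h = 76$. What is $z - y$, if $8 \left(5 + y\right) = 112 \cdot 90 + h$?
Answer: $- \frac{5805}{2} \approx -2902.5$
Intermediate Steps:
$y = \frac{2529}{2}$ ($y = -5 + \frac{112 \cdot 90 + 76}{8} = -5 + \frac{10080 + 76}{8} = -5 + \frac{1}{8} \cdot 10156 = -5 + \frac{2539}{2} = \frac{2529}{2} \approx 1264.5$)
$z - y = -1638 - \frac{2529}{2} = - \frac{5805}{2}$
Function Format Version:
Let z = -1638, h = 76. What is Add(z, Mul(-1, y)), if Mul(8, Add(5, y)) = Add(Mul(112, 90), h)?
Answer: Rational(-5805, 2) ≈ -2902.5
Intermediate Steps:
y = Rational(2529, 2) (y = Add(-5, Mul(Rational(1, 8), Add(Mul(112, 90), 76))) = Add(-5, Mul(Rational(1, 8), Add(10080, 76))) = Add(-5, Mul(Rational(1, 8), 10156)) = Add(-5, Rational(2539, 2)) = Rational(2529, 2) ≈ 1264.5)
Add(z, Mul(-1, y)) = Add(-1638, Mul(-1, Rational(2529, 2))) = Add(-1638, Rational(-2529, 2)) = Rational(-5805, 2)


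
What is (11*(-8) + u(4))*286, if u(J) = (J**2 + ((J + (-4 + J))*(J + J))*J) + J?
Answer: 17160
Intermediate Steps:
u(J) = J + J**2 + 2*J**2*(-4 + 2*J) (u(J) = (J**2 + ((-4 + 2*J)*(2*J))*J) + J = (J**2 + (2*J*(-4 + 2*J))*J) + J = (J**2 + 2*J**2*(-4 + 2*J)) + J = J + J**2 + 2*J**2*(-4 + 2*J))
(11*(-8) + u(4))*286 = (11*(-8) + 4*(1 - 7*4 + 4*4**2))*286 = (-88 + 4*(1 - 28 + 4*16))*286 = (-88 + 4*(1 - 28 + 64))*286 = (-88 + 4*37)*286 = (-88 + 148)*286 = 60*286 = 17160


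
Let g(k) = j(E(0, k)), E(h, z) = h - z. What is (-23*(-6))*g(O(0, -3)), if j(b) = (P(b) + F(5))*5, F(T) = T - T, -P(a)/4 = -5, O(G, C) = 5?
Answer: 13800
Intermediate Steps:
P(a) = 20 (P(a) = -4*(-5) = 20)
F(T) = 0
j(b) = 100 (j(b) = (20 + 0)*5 = 20*5 = 100)
g(k) = 100
(-23*(-6))*g(O(0, -3)) = -23*(-6)*100 = 138*100 = 13800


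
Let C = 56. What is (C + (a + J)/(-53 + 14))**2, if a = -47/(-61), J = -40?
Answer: 18391970689/5659641 ≈ 3249.7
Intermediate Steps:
a = 47/61 (a = -47*(-1/61) = 47/61 ≈ 0.77049)
(C + (a + J)/(-53 + 14))**2 = (56 + (47/61 - 40)/(-53 + 14))**2 = (56 - 2393/61/(-39))**2 = (56 - 2393/61*(-1/39))**2 = (56 + 2393/2379)**2 = (135617/2379)**2 = 18391970689/5659641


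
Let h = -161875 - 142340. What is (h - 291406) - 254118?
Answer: -849739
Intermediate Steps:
h = -304215
(h - 291406) - 254118 = (-304215 - 291406) - 254118 = -595621 - 254118 = -849739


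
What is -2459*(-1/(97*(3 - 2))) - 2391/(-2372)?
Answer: 6064675/230084 ≈ 26.359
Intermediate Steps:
-2459*(-1/(97*(3 - 2))) - 2391/(-2372) = -2459/((-97*1)) - 2391*(-1/2372) = -2459/(-97) + 2391/2372 = -2459*(-1/97) + 2391/2372 = 2459/97 + 2391/2372 = 6064675/230084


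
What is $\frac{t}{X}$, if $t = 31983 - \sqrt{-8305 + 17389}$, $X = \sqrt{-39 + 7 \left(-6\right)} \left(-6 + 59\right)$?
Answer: $\frac{i \left(-31983 + 2 \sqrt{2271}\right)}{477} \approx - 66.85 i$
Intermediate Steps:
$X = 477 i$ ($X = \sqrt{-39 - 42} \cdot 53 = \sqrt{-81} \cdot 53 = 9 i 53 = 477 i \approx 477.0 i$)
$t = 31983 - 2 \sqrt{2271}$ ($t = 31983 - \sqrt{9084} = 31983 - 2 \sqrt{2271} \approx 31888.0$)
$\frac{t}{X} = \frac{31983 - 2 \sqrt{2271}}{477 i} = \left(31983 - 2 \sqrt{2271}\right) \left(- \frac{i}{477}\right) = - \frac{i \left(31983 - 2 \sqrt{2271}\right)}{477}$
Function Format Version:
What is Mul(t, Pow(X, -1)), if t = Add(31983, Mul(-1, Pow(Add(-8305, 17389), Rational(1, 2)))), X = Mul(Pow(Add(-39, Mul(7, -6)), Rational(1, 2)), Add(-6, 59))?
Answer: Mul(Rational(1, 477), I, Add(-31983, Mul(2, Pow(2271, Rational(1, 2))))) ≈ Mul(-66.850, I)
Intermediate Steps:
X = Mul(477, I) (X = Mul(Pow(Add(-39, -42), Rational(1, 2)), 53) = Mul(Pow(-81, Rational(1, 2)), 53) = Mul(Mul(9, I), 53) = Mul(477, I) ≈ Mul(477.00, I))
t = Add(31983, Mul(-2, Pow(2271, Rational(1, 2)))) (t = Add(31983, Mul(-1, Pow(9084, Rational(1, 2)))) = Add(31983, Mul(-1, Mul(2, Pow(2271, Rational(1, 2))))) = Add(31983, Mul(-2, Pow(2271, Rational(1, 2)))) ≈ 31888.)
Mul(t, Pow(X, -1)) = Mul(Add(31983, Mul(-2, Pow(2271, Rational(1, 2)))), Pow(Mul(477, I), -1)) = Mul(Add(31983, Mul(-2, Pow(2271, Rational(1, 2)))), Mul(Rational(-1, 477), I)) = Mul(Rational(-1, 477), I, Add(31983, Mul(-2, Pow(2271, Rational(1, 2)))))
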